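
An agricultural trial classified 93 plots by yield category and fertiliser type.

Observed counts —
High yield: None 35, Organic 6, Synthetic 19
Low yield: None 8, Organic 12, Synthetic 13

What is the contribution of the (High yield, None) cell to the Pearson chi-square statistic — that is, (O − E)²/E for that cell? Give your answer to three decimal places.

Row total (High yield) = 60; column total (None) = 43; N = 93.
Expected count E = 60 × 43 / 93 = 27.7419.
Contribution = (O − E)²/E = (35 − 27.7419)² / 27.7419 = 1.899.

1.899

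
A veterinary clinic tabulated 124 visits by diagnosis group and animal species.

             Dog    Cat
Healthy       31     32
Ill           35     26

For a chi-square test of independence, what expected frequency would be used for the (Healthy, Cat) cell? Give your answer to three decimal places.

Row total (Healthy) = 63; column total (Cat) = 58; grand total N = 124.
Expected count = (row total × column total) / N = 63 × 58 / 124 = 29.468.

29.468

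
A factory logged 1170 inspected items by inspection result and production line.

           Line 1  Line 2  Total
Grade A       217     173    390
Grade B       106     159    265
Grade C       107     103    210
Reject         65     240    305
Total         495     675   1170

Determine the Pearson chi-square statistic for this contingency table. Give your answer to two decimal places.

90.50

Grand total N = 1170.
Expected counts (row total × column total / N):
  Grade A, Line 1: 390×495/1170 = 165.000
  Grade A, Line 2: 390×675/1170 = 225.000
  Grade B, Line 1: 265×495/1170 = 112.115
  Grade B, Line 2: 265×675/1170 = 152.885
  Grade C, Line 1: 210×495/1170 = 88.846
  Grade C, Line 2: 210×675/1170 = 121.154
  Reject, Line 1: 305×495/1170 = 129.038
  Reject, Line 2: 305×675/1170 = 175.962
Contributions (O − E)²/E:
  (217 − 165.000)²/165.000 = 16.3879
  (173 − 225.000)²/225.000 = 12.0178
  (106 − 112.115)²/112.115 = 0.3335
  (159 − 152.885)²/152.885 = 0.2446
  (107 − 88.846)²/88.846 = 3.7094
  (103 − 121.154)²/121.154 = 2.7202
  (65 − 129.038)²/129.038 = 31.7803
  (240 − 175.962)²/175.962 = 23.3054
χ² = 16.3879 + 12.0178 + 0.3335 + 0.2446 + 3.7094 + 2.7202 + 31.7803 + 23.3054 = 90.50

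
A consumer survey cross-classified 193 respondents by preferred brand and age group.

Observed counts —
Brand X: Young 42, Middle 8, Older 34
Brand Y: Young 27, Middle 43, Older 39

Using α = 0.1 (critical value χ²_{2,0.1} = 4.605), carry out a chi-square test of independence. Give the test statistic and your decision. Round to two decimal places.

24.80; reject H₀

Row totals: 84, 109. Column totals: 69, 51, 73. Grand total N = 193.
Expected counts (row total × column total / N):
  Brand X, Young: 84×69/193 = 30.031
  Brand X, Middle: 84×51/193 = 22.197
  Brand X, Older: 84×73/193 = 31.772
  Brand Y, Young: 109×69/193 = 38.969
  Brand Y, Middle: 109×51/193 = 28.803
  Brand Y, Older: 109×73/193 = 41.228
Contributions (O − E)²/E:
  (42 − 30.031)²/30.031 = 4.7703
  (8 − 22.197)²/22.197 = 9.0803
  (34 − 31.772)²/31.772 = 0.1562
  (27 − 38.969)²/38.969 = 3.6762
  (43 − 28.803)²/28.803 = 6.9977
  (39 − 41.228)²/41.228 = 0.1204
χ² = 4.7703 + 9.0803 + 0.1562 + 3.6762 + 6.9977 + 0.1204 = 24.80
df = (2−1)(3−1) = 2. Since 24.80 > 4.605, reject the null hypothesis of independence at α = 0.1.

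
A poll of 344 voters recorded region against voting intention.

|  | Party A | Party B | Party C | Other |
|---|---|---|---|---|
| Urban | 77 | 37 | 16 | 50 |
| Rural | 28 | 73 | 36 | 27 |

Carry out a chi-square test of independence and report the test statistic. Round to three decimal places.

48.572

Row totals: 180, 164. Column totals: 105, 110, 52, 77. Grand total N = 344.
Expected counts (row total × column total / N):
  Urban, Party A: 180×105/344 = 54.9419
  Urban, Party B: 180×110/344 = 57.5581
  Urban, Party C: 180×52/344 = 27.2093
  Urban, Other: 180×77/344 = 40.2907
  Rural, Party A: 164×105/344 = 50.0581
  Rural, Party B: 164×110/344 = 52.4419
  Rural, Party C: 164×52/344 = 24.7907
  Rural, Other: 164×77/344 = 36.7093
Contributions (O − E)²/E:
  (77 − 54.9419)²/54.9419 = 8.8559
  (37 − 57.5581)²/57.5581 = 7.3428
  (16 − 27.2093)²/27.2093 = 4.6178
  (50 − 40.2907)²/40.2907 = 2.3398
  (28 − 50.0581)²/50.0581 = 9.7199
  (73 − 52.4419)²/52.4419 = 8.0591
  (36 − 24.7907)²/24.7907 = 5.0684
  (27 − 36.7093)²/36.7093 = 2.5680
χ² = 8.8559 + 7.3428 + 4.6178 + 2.3398 + 9.7199 + 8.0591 + 5.0684 + 2.5680 = 48.572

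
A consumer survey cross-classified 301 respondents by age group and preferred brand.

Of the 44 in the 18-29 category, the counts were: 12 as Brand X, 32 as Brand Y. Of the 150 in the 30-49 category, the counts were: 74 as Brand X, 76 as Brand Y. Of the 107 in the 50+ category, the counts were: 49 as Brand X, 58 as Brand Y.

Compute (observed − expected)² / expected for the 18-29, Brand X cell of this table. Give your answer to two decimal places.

3.03

Row total (18-29) = 44; column total (Brand X) = 135; N = 301.
Expected count E = 44 × 135 / 301 = 19.7342.
Contribution = (O − E)²/E = (12 − 19.7342)² / 19.7342 = 3.03.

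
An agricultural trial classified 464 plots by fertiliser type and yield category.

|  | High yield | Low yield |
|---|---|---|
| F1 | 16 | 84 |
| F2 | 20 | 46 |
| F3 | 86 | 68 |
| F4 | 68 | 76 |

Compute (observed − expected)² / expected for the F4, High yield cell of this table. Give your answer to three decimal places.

1.384

Row total (F4) = 144; column total (High yield) = 190; N = 464.
Expected count E = 144 × 190 / 464 = 58.9655.
Contribution = (O − E)²/E = (68 − 58.9655)² / 58.9655 = 1.384.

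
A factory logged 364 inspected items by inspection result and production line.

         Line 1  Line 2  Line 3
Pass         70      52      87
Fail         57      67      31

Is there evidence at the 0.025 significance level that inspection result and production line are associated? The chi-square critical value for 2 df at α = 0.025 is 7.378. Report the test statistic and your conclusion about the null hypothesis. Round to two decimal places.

Row totals: 209, 155. Column totals: 127, 119, 118. Grand total N = 364.
Expected counts (row total × column total / N):
  Pass, Line 1: 209×127/364 = 72.920
  Pass, Line 2: 209×119/364 = 68.327
  Pass, Line 3: 209×118/364 = 67.753
  Fail, Line 1: 155×127/364 = 54.080
  Fail, Line 2: 155×119/364 = 50.673
  Fail, Line 3: 155×118/364 = 50.247
Contributions (O − E)²/E:
  (70 − 72.920)²/72.920 = 0.1169
  (52 − 68.327)²/68.327 = 3.9014
  (87 − 67.753)²/67.753 = 5.4676
  (57 − 54.080)²/54.080 = 0.1577
  (67 − 50.673)²/50.673 = 5.2606
  (31 − 50.247)²/50.247 = 7.3725
χ² = 0.1169 + 3.9014 + 5.4676 + 0.1577 + 5.2606 + 7.3725 = 22.28
df = (2−1)(3−1) = 2. Since 22.28 > 7.378, reject the null hypothesis of independence at α = 0.025.

22.28; reject H₀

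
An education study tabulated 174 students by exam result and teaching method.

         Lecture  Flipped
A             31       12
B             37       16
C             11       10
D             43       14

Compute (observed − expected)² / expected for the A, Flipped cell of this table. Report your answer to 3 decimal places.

0.056

Row total (A) = 43; column total (Flipped) = 52; N = 174.
Expected count E = 43 × 52 / 174 = 12.8506.
Contribution = (O − E)²/E = (12 − 12.8506)² / 12.8506 = 0.056.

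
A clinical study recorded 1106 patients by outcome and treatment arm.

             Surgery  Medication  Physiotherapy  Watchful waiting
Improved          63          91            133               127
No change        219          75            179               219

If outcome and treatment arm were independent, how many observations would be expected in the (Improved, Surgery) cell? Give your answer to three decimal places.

Row total (Improved) = 414; column total (Surgery) = 282; grand total N = 1106.
Expected count = (row total × column total) / N = 414 × 282 / 1106 = 105.559.

105.559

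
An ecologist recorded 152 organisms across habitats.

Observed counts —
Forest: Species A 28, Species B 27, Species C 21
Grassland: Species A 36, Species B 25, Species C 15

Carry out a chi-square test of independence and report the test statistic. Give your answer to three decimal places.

2.077

Row totals: 76, 76. Column totals: 64, 52, 36. Grand total N = 152.
Expected counts (row total × column total / N):
  Forest, Species A: 76×64/152 = 32.0000
  Forest, Species B: 76×52/152 = 26.0000
  Forest, Species C: 76×36/152 = 18.0000
  Grassland, Species A: 76×64/152 = 32.0000
  Grassland, Species B: 76×52/152 = 26.0000
  Grassland, Species C: 76×36/152 = 18.0000
Contributions (O − E)²/E:
  (28 − 32.0000)²/32.0000 = 0.5000
  (27 − 26.0000)²/26.0000 = 0.0385
  (21 − 18.0000)²/18.0000 = 0.5000
  (36 − 32.0000)²/32.0000 = 0.5000
  (25 − 26.0000)²/26.0000 = 0.0385
  (15 − 18.0000)²/18.0000 = 0.5000
χ² = 0.5000 + 0.0385 + 0.5000 + 0.5000 + 0.0385 + 0.5000 = 2.077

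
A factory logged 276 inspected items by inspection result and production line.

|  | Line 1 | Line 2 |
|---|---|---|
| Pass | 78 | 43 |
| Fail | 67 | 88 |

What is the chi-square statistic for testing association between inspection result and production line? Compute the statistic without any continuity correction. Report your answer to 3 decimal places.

Row totals: 121, 155. Column totals: 145, 131. Grand total N = 276.
Expected counts (row total × column total / N):
  Pass, Line 1: 121×145/276 = 63.5688
  Pass, Line 2: 121×131/276 = 57.4312
  Fail, Line 1: 155×145/276 = 81.4312
  Fail, Line 2: 155×131/276 = 73.5688
Contributions (O − E)²/E:
  (78 − 63.5688)²/63.5688 = 3.2761
  (43 − 57.4312)²/57.4312 = 3.6262
  (67 − 81.4312)²/81.4312 = 2.5575
  (88 − 73.5688)²/73.5688 = 2.8308
χ² = 3.2761 + 3.6262 + 2.5575 + 2.8308 = 12.291

12.291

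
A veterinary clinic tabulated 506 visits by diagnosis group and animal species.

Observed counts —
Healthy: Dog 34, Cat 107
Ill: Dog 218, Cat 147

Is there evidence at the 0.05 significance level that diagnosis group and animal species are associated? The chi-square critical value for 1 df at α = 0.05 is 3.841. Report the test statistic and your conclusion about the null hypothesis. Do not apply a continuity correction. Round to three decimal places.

Row totals: 141, 365. Column totals: 252, 254. Grand total N = 506.
Expected counts (row total × column total / N):
  Healthy, Dog: 141×252/506 = 70.2213
  Healthy, Cat: 141×254/506 = 70.7787
  Ill, Dog: 365×252/506 = 181.7787
  Ill, Cat: 365×254/506 = 183.2213
Contributions (O − E)²/E:
  (34 − 70.2213)²/70.2213 = 18.6835
  (107 − 70.7787)²/70.7787 = 18.5364
  (218 − 181.7787)²/181.7787 = 7.2175
  (147 − 183.2213)²/183.2213 = 7.1606
χ² = 18.6835 + 18.5364 + 7.2175 + 7.1606 = 51.598
df = (2−1)(2−1) = 1. Since 51.598 > 3.841, reject the null hypothesis of independence at α = 0.05.

51.598; reject H₀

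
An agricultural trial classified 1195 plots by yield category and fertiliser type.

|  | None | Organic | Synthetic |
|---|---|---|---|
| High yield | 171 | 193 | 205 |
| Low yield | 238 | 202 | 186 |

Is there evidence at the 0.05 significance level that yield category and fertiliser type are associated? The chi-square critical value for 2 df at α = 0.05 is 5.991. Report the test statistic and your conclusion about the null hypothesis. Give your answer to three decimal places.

9.406; reject H₀

Row totals: 569, 626. Column totals: 409, 395, 391. Grand total N = 1195.
Expected counts (row total × column total / N):
  High yield, None: 569×409/1195 = 194.7456
  High yield, Organic: 569×395/1195 = 188.0795
  High yield, Synthetic: 569×391/1195 = 186.1749
  Low yield, None: 626×409/1195 = 214.2544
  Low yield, Organic: 626×395/1195 = 206.9205
  Low yield, Synthetic: 626×391/1195 = 204.8251
Contributions (O − E)²/E:
  (171 − 194.7456)²/194.7456 = 2.8953
  (193 − 188.0795)²/188.0795 = 0.1287
  (205 − 186.1749)²/186.1749 = 1.9035
  (238 − 214.2544)²/214.2544 = 2.6317
  (202 − 206.9205)²/206.9205 = 0.1170
  (186 − 204.8251)²/204.8251 = 1.7302
χ² = 2.8953 + 0.1287 + 1.9035 + 2.6317 + 0.1170 + 1.7302 = 9.406
df = (2−1)(3−1) = 2. Since 9.406 > 5.991, reject the null hypothesis of independence at α = 0.05.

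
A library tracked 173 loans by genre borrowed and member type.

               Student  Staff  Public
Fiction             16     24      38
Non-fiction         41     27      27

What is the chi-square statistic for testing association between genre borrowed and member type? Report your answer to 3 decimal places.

Row totals: 78, 95. Column totals: 57, 51, 65. Grand total N = 173.
Expected counts (row total × column total / N):
  Fiction, Student: 78×57/173 = 25.6994
  Fiction, Staff: 78×51/173 = 22.9942
  Fiction, Public: 78×65/173 = 29.3064
  Non-fiction, Student: 95×57/173 = 31.3006
  Non-fiction, Staff: 95×51/173 = 28.0058
  Non-fiction, Public: 95×65/173 = 35.6936
Contributions (O − E)²/E:
  (16 − 25.6994)²/25.6994 = 3.6607
  (24 − 22.9942)²/22.9942 = 0.0440
  (38 − 29.3064)²/29.3064 = 2.5789
  (41 − 31.3006)²/31.3006 = 3.0056
  (27 − 28.0058)²/28.0058 = 0.0361
  (27 − 35.6936)²/35.6936 = 2.1174
χ² = 3.6607 + 0.0440 + 2.5789 + 3.0056 + 0.0361 + 2.1174 = 11.443

11.443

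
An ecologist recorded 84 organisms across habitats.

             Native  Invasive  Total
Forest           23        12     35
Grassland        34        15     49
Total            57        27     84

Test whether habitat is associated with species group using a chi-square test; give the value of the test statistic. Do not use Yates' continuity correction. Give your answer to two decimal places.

Grand total N = 84.
Expected counts (row total × column total / N):
  Forest, Native: 35×57/84 = 23.750
  Forest, Invasive: 35×27/84 = 11.250
  Grassland, Native: 49×57/84 = 33.250
  Grassland, Invasive: 49×27/84 = 15.750
Contributions (O − E)²/E:
  (23 − 23.750)²/23.750 = 0.0237
  (12 − 11.250)²/11.250 = 0.0500
  (34 − 33.250)²/33.250 = 0.0169
  (15 − 15.750)²/15.750 = 0.0357
χ² = 0.0237 + 0.0500 + 0.0169 + 0.0357 = 0.13

0.13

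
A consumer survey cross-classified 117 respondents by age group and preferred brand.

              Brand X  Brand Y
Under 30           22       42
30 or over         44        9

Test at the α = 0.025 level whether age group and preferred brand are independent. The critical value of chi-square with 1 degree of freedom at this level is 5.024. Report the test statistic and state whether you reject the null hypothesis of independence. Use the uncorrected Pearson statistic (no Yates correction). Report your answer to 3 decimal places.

27.899; reject H₀

Row totals: 64, 53. Column totals: 66, 51. Grand total N = 117.
Expected counts (row total × column total / N):
  Under 30, Brand X: 64×66/117 = 36.1026
  Under 30, Brand Y: 64×51/117 = 27.8974
  30 or over, Brand X: 53×66/117 = 29.8974
  30 or over, Brand Y: 53×51/117 = 23.1026
Contributions (O − E)²/E:
  (22 − 36.1026)²/36.1026 = 5.5088
  (42 − 27.8974)²/27.8974 = 7.1291
  (44 − 29.8974)²/29.8974 = 6.6522
  (9 − 23.1026)²/23.1026 = 8.6087
χ² = 5.5088 + 7.1291 + 6.6522 + 8.6087 = 27.899
df = (2−1)(2−1) = 1. Since 27.899 > 5.024, reject the null hypothesis of independence at α = 0.025.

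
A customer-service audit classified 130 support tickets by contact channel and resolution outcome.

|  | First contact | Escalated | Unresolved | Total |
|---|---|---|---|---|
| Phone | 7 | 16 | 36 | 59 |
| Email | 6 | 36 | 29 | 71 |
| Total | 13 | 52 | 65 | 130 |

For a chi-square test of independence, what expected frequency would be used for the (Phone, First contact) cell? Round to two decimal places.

Row total (Phone) = 59; column total (First contact) = 13; grand total N = 130.
Expected count = (row total × column total) / N = 59 × 13 / 130 = 5.90.

5.90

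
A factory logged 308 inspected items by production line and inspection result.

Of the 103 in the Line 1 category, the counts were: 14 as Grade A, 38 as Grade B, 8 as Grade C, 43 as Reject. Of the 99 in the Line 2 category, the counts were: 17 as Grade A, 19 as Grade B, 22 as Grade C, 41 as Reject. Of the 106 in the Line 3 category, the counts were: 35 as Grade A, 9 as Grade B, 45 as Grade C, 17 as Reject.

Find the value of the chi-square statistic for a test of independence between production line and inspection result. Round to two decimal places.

70.36

Row totals: 103, 99, 106. Column totals: 66, 66, 75, 101. Grand total N = 308.
Expected counts (row total × column total / N):
  Line 1, Grade A: 103×66/308 = 22.071
  Line 1, Grade B: 103×66/308 = 22.071
  Line 1, Grade C: 103×75/308 = 25.081
  Line 1, Reject: 103×101/308 = 33.776
  Line 2, Grade A: 99×66/308 = 21.214
  Line 2, Grade B: 99×66/308 = 21.214
  Line 2, Grade C: 99×75/308 = 24.107
  Line 2, Reject: 99×101/308 = 32.464
  Line 3, Grade A: 106×66/308 = 22.714
  Line 3, Grade B: 106×66/308 = 22.714
  Line 3, Grade C: 106×75/308 = 25.812
  Line 3, Reject: 106×101/308 = 34.760
Contributions (O − E)²/E:
  (14 − 22.071)²/22.071 = 2.9514
  (38 − 22.071)²/22.071 = 11.4962
  (8 − 25.081)²/25.081 = 11.6327
  (43 − 33.776)²/33.776 = 2.5190
  (17 − 21.214)²/21.214 = 0.8371
  (19 − 21.214)²/21.214 = 0.2311
  (22 − 24.107)²/24.107 = 0.1842
  (41 − 32.464)²/32.464 = 2.2444
  (35 − 22.714)²/22.714 = 6.6455
  (9 − 22.714)²/22.714 = 8.2801
  (45 − 25.812)²/25.812 = 14.2639
  (17 − 34.760)²/34.760 = 9.0742
χ² = 2.9514 + 11.4962 + 11.6327 + 2.5190 + 0.8371 + 0.2311 + 0.1842 + 2.2444 + 6.6455 + 8.2801 + 14.2639 + 9.0742 = 70.36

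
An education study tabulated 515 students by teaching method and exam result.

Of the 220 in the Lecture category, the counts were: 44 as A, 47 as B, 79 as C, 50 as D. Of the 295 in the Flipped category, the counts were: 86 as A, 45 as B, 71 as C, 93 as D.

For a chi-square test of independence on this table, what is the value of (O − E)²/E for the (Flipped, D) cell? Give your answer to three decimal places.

Row total (Flipped) = 295; column total (D) = 143; N = 515.
Expected count E = 295 × 143 / 515 = 81.9126.
Contribution = (O − E)²/E = (93 − 81.9126)² / 81.9126 = 1.501.

1.501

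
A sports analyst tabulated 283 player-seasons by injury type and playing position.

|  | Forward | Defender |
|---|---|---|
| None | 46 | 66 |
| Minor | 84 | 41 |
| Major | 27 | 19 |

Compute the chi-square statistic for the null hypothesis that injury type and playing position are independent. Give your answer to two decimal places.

Row totals: 112, 125, 46. Column totals: 157, 126. Grand total N = 283.
Expected counts (row total × column total / N):
  None, Forward: 112×157/283 = 62.134
  None, Defender: 112×126/283 = 49.866
  Minor, Forward: 125×157/283 = 69.346
  Minor, Defender: 125×126/283 = 55.654
  Major, Forward: 46×157/283 = 25.519
  Major, Defender: 46×126/283 = 20.481
Contributions (O − E)²/E:
  (46 − 62.134)²/62.134 = 4.1894
  (66 − 49.866)²/49.866 = 5.2201
  (84 − 69.346)²/69.346 = 3.0966
  (41 − 55.654)²/55.654 = 3.8585
  (27 − 25.519)²/25.519 = 0.0860
  (19 − 20.481)²/20.481 = 0.1071
χ² = 4.1894 + 5.2201 + 3.0966 + 3.8585 + 0.0860 + 0.1071 = 16.56

16.56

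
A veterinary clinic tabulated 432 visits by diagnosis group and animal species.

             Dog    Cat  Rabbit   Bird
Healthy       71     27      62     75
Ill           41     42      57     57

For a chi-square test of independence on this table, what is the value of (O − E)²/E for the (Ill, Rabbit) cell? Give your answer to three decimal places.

Row total (Ill) = 197; column total (Rabbit) = 119; N = 432.
Expected count E = 197 × 119 / 432 = 54.26620.
Contribution = (O − E)²/E = (57 − 54.26620)² / 54.26620 = 0.138.

0.138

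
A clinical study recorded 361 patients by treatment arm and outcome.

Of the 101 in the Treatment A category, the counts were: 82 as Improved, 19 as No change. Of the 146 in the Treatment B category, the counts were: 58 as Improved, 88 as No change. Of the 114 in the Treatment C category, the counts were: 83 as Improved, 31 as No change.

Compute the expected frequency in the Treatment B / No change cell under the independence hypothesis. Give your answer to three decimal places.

Row total (Treatment B) = 146; column total (No change) = 138; grand total N = 361.
Expected count = (row total × column total) / N = 146 × 138 / 361 = 55.812.

55.812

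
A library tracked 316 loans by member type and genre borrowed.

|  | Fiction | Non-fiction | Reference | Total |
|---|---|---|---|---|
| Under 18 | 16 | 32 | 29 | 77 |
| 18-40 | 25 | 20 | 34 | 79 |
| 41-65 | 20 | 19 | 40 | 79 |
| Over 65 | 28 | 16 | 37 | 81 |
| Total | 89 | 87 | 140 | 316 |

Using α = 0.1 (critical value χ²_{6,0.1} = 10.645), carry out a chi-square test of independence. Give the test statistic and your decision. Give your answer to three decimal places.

Grand total N = 316.
Expected counts (row total × column total / N):
  Under 18, Fiction: 77×89/316 = 21.6867
  Under 18, Non-fiction: 77×87/316 = 21.1994
  Under 18, Reference: 77×140/316 = 34.1139
  18-40, Fiction: 79×89/316 = 22.2500
  18-40, Non-fiction: 79×87/316 = 21.7500
  18-40, Reference: 79×140/316 = 35.0000
  41-65, Fiction: 79×89/316 = 22.2500
  41-65, Non-fiction: 79×87/316 = 21.7500
  41-65, Reference: 79×140/316 = 35.0000
  Over 65, Fiction: 81×89/316 = 22.8133
  Over 65, Non-fiction: 81×87/316 = 22.3006
  Over 65, Reference: 81×140/316 = 35.8861
Contributions (O − E)²/E:
  (16 − 21.6867)²/21.6867 = 1.4912
  (32 − 21.1994)²/21.1994 = 5.5027
  (29 − 34.1139)²/34.1139 = 0.7666
  (25 − 22.2500)²/22.2500 = 0.3399
  (20 − 21.7500)²/21.7500 = 0.1408
  (34 − 35.0000)²/35.0000 = 0.0286
  (20 − 22.2500)²/22.2500 = 0.2275
  (19 − 21.7500)²/21.7500 = 0.3477
  (40 − 35.0000)²/35.0000 = 0.7143
  (28 − 22.8133)²/22.8133 = 1.1792
  (16 − 22.3006)²/22.3006 = 1.7801
  (37 − 35.8861)²/35.8861 = 0.0346
χ² = 1.4912 + 5.5027 + 0.7666 + 0.3399 + 0.1408 + 0.0286 + 0.2275 + 0.3477 + 0.7143 + 1.1792 + 1.7801 + 0.0346 = 12.553
df = (4−1)(3−1) = 6. Since 12.553 > 10.645, reject the null hypothesis of independence at α = 0.1.

12.553; reject H₀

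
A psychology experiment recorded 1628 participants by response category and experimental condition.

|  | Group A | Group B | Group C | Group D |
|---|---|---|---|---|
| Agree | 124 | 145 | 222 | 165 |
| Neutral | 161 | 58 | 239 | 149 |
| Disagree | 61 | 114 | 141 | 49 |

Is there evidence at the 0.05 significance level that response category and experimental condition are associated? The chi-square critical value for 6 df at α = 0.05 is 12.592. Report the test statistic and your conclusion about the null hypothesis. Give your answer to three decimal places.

91.719; reject H₀

Row totals: 656, 607, 365. Column totals: 346, 317, 602, 363. Grand total N = 1628.
Expected counts (row total × column total / N):
  Agree, Group A: 656×346/1628 = 139.4201
  Agree, Group B: 656×317/1628 = 127.7346
  Agree, Group C: 656×602/1628 = 242.5749
  Agree, Group D: 656×363/1628 = 146.2703
  Neutral, Group A: 607×346/1628 = 129.0061
  Neutral, Group B: 607×317/1628 = 118.1935
  Neutral, Group C: 607×602/1628 = 224.4558
  Neutral, Group D: 607×363/1628 = 135.3446
  Disagree, Group A: 365×346/1628 = 77.5737
  Disagree, Group B: 365×317/1628 = 71.0719
  Disagree, Group C: 365×602/1628 = 134.9693
  Disagree, Group D: 365×363/1628 = 81.3851
Contributions (O − E)²/E:
  (124 − 139.4201)²/139.4201 = 1.7055
  (145 − 127.7346)²/127.7346 = 2.3337
  (222 − 242.5749)²/242.5749 = 1.7451
  (165 − 146.2703)²/146.2703 = 2.3983
  (161 − 129.0061)²/129.0061 = 7.9346
  (58 − 118.1935)²/118.1935 = 30.6553
  (239 − 224.4558)²/224.4558 = 0.9424
  (149 − 135.3446)²/135.3446 = 1.3777
  (61 − 77.5737)²/77.5737 = 3.5410
  (114 − 71.0719)²/71.0719 = 25.9290
  (141 − 134.9693)²/134.9693 = 0.2695
  (49 − 81.3851)²/81.3851 = 12.8868
χ² = 1.7055 + 2.3337 + 1.7451 + 2.3983 + 7.9346 + 30.6553 + 0.9424 + 1.3777 + 3.5410 + 25.9290 + 0.2695 + 12.8868 = 91.719
df = (3−1)(4−1) = 6. Since 91.719 > 12.592, reject the null hypothesis of independence at α = 0.05.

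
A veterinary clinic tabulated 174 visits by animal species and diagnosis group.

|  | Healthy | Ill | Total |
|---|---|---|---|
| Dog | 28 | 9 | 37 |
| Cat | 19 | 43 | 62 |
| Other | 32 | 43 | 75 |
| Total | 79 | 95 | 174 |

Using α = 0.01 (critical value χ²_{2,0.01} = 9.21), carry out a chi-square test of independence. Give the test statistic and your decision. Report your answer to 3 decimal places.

Grand total N = 174.
Expected counts (row total × column total / N):
  Dog, Healthy: 37×79/174 = 16.7989
  Dog, Ill: 37×95/174 = 20.2011
  Cat, Healthy: 62×79/174 = 28.1494
  Cat, Ill: 62×95/174 = 33.8506
  Other, Healthy: 75×79/174 = 34.0517
  Other, Ill: 75×95/174 = 40.9483
Contributions (O − E)²/E:
  (28 − 16.7989)²/16.7989 = 7.4686
  (9 − 20.2011)²/20.2011 = 6.2108
  (19 − 28.1494)²/28.1494 = 2.9738
  (43 − 33.8506)²/33.8506 = 2.4730
  (32 − 34.0517)²/34.0517 = 0.1236
  (43 − 40.9483)²/40.9483 = 0.1028
χ² = 7.4686 + 6.2108 + 2.9738 + 2.4730 + 0.1236 + 0.1028 = 19.353
df = (3−1)(2−1) = 2. Since 19.353 > 9.21, reject the null hypothesis of independence at α = 0.01.

19.353; reject H₀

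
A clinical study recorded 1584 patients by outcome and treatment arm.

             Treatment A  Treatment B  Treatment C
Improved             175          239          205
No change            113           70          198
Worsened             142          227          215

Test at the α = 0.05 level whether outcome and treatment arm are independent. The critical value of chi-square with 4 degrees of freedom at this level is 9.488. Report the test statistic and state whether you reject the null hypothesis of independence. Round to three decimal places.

60.993; reject H₀

Row totals: 619, 381, 584. Column totals: 430, 536, 618. Grand total N = 1584.
Expected counts (row total × column total / N):
  Improved, Treatment A: 619×430/1584 = 168.0366
  Improved, Treatment B: 619×536/1584 = 209.4596
  Improved, Treatment C: 619×618/1584 = 241.5038
  No change, Treatment A: 381×430/1584 = 103.4280
  No change, Treatment B: 381×536/1584 = 128.9242
  No change, Treatment C: 381×618/1584 = 148.6477
  Worsened, Treatment A: 584×430/1584 = 158.5354
  Worsened, Treatment B: 584×536/1584 = 197.6162
  Worsened, Treatment C: 584×618/1584 = 227.8485
Contributions (O − E)²/E:
  (175 − 168.0366)²/168.0366 = 0.2886
  (239 − 209.4596)²/209.4596 = 4.1661
  (205 − 241.5038)²/241.5038 = 5.5176
  (113 − 103.4280)²/103.4280 = 0.8859
  (70 − 128.9242)²/128.9242 = 26.9310
  (198 − 148.6477)²/148.6477 = 16.3854
  (142 − 158.5354)²/158.5354 = 1.7247
  (227 − 197.6162)²/197.6162 = 4.3691
  (215 − 227.8485)²/227.8485 = 0.7245
χ² = 0.2886 + 4.1661 + 5.5176 + 0.8859 + 26.9310 + 16.3854 + 1.7247 + 4.3691 + 0.7245 = 60.993
df = (3−1)(3−1) = 4. Since 60.993 > 9.488, reject the null hypothesis of independence at α = 0.05.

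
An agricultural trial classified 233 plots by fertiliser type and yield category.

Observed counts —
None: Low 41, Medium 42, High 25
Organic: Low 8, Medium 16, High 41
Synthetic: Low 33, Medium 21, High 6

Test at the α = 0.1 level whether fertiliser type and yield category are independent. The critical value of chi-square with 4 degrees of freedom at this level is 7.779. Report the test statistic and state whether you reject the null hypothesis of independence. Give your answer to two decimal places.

51.42; reject H₀

Row totals: 108, 65, 60. Column totals: 82, 79, 72. Grand total N = 233.
Expected counts (row total × column total / N):
  None, Low: 108×82/233 = 38.009
  None, Medium: 108×79/233 = 36.618
  None, High: 108×72/233 = 33.373
  Organic, Low: 65×82/233 = 22.876
  Organic, Medium: 65×79/233 = 22.039
  Organic, High: 65×72/233 = 20.086
  Synthetic, Low: 60×82/233 = 21.116
  Synthetic, Medium: 60×79/233 = 20.343
  Synthetic, High: 60×72/233 = 18.541
Contributions (O − E)²/E:
  (41 − 38.009)²/38.009 = 0.2354
  (42 − 36.618)²/36.618 = 0.7910
  (25 − 33.373)²/33.373 = 2.1007
  (8 − 22.876)²/22.876 = 9.6737
  (16 − 22.039)²/22.039 = 1.6548
  (41 − 20.086)²/20.086 = 21.7761
  (33 − 21.116)²/21.116 = 6.6883
  (21 − 20.343)²/20.343 = 0.0212
  (6 − 18.541)²/18.541 = 8.4826
χ² = 0.2354 + 0.7910 + 2.1007 + 9.6737 + 1.6548 + 21.7761 + 6.6883 + 0.0212 + 8.4826 = 51.42
df = (3−1)(3−1) = 4. Since 51.42 > 7.779, reject the null hypothesis of independence at α = 0.1.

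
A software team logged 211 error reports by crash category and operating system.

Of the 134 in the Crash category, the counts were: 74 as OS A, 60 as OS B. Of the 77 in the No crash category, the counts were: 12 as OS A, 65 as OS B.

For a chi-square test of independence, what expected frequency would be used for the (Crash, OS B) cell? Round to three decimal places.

79.384

Row total (Crash) = 134; column total (OS B) = 125; grand total N = 211.
Expected count = (row total × column total) / N = 134 × 125 / 211 = 79.384.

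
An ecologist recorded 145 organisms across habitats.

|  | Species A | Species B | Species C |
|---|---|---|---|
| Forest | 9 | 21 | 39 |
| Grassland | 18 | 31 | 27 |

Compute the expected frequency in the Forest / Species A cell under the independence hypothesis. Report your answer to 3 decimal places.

Row total (Forest) = 69; column total (Species A) = 27; grand total N = 145.
Expected count = (row total × column total) / N = 69 × 27 / 145 = 12.848.

12.848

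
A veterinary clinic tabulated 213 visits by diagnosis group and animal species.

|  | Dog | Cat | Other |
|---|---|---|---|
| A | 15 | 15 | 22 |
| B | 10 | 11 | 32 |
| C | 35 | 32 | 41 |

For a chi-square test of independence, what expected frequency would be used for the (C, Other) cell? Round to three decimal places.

48.169

Row total (C) = 108; column total (Other) = 95; grand total N = 213.
Expected count = (row total × column total) / N = 108 × 95 / 213 = 48.169.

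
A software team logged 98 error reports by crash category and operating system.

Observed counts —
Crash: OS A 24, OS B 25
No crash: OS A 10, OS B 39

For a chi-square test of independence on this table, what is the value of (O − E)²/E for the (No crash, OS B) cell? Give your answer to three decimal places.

Row total (No crash) = 49; column total (OS B) = 64; N = 98.
Expected count E = 49 × 64 / 98 = 32.0000.
Contribution = (O − E)²/E = (39 − 32.0000)² / 32.0000 = 1.531.

1.531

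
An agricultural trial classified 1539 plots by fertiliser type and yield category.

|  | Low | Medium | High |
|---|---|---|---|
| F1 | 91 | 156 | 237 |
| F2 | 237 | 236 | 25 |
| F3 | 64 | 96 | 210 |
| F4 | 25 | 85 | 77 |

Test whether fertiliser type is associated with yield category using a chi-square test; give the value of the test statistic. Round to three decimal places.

351.551

Row totals: 484, 498, 370, 187. Column totals: 417, 573, 549. Grand total N = 1539.
Expected counts (row total × column total / N):
  F1, Low: 484×417/1539 = 131.1423
  F1, Medium: 484×573/1539 = 180.2027
  F1, High: 484×549/1539 = 172.6550
  F2, Low: 498×417/1539 = 134.9357
  F2, Medium: 498×573/1539 = 185.4152
  F2, High: 498×549/1539 = 177.6491
  F3, Low: 370×417/1539 = 100.2534
  F3, Medium: 370×573/1539 = 137.7583
  F3, High: 370×549/1539 = 131.9883
  F4, Low: 187×417/1539 = 50.6686
  F4, Medium: 187×573/1539 = 69.6238
  F4, High: 187×549/1539 = 66.7076
Contributions (O − E)²/E:
  (91 − 131.1423)²/131.1423 = 12.2874
  (156 − 180.2027)²/180.2027 = 3.2506
  (237 − 172.6550)²/172.6550 = 23.9801
  (237 − 134.9357)²/134.9357 = 77.2006
  (236 − 185.4152)²/185.4152 = 13.8005
  (25 − 177.6491)²/177.6491 = 131.1673
  (64 − 100.2534)²/100.2534 = 13.1099
  (96 − 137.7583)²/137.7583 = 12.6581
  (210 − 131.9883)²/131.9883 = 46.1088
  (25 − 50.6686)²/50.6686 = 13.0037
  (85 − 69.6238)²/69.6238 = 3.3958
  (77 − 66.7076)²/66.7076 = 1.5880
χ² = 12.2874 + 3.2506 + 23.9801 + 77.2006 + 13.8005 + 131.1673 + 13.1099 + 12.6581 + 46.1088 + 13.0037 + 3.3958 + 1.5880 = 351.551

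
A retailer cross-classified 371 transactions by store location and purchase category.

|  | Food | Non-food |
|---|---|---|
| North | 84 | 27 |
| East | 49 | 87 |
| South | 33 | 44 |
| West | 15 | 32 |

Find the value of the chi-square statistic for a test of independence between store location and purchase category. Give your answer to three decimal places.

Row totals: 111, 136, 77, 47. Column totals: 181, 190. Grand total N = 371.
Expected counts (row total × column total / N):
  North, Food: 111×181/371 = 54.1536
  North, Non-food: 111×190/371 = 56.8464
  East, Food: 136×181/371 = 66.3504
  East, Non-food: 136×190/371 = 69.6496
  South, Food: 77×181/371 = 37.5660
  South, Non-food: 77×190/371 = 39.4340
  West, Food: 47×181/371 = 22.9299
  West, Non-food: 47×190/371 = 24.0701
Contributions (O − E)²/E:
  (84 − 54.1536)²/54.1536 = 16.4496
  (27 − 56.8464)²/56.8464 = 15.6704
  (49 − 66.3504)²/66.3504 = 4.5371
  (87 − 69.6496)²/69.6496 = 4.3222
  (33 − 37.5660)²/37.5660 = 0.5550
  (44 − 39.4340)²/39.4340 = 0.5287
  (15 − 22.9299)²/22.9299 = 2.7424
  (32 − 24.0701)²/24.0701 = 2.6125
χ² = 16.4496 + 15.6704 + 4.5371 + 4.3222 + 0.5550 + 0.5287 + 2.7424 + 2.6125 = 47.418

47.418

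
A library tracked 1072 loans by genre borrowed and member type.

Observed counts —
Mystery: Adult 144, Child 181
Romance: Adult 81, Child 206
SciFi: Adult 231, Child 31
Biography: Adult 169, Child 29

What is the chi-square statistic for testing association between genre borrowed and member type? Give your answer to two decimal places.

Row totals: 325, 287, 262, 198. Column totals: 625, 447. Grand total N = 1072.
Expected counts (row total × column total / N):
  Mystery, Adult: 325×625/1072 = 189.482
  Mystery, Child: 325×447/1072 = 135.518
  Romance, Adult: 287×625/1072 = 167.327
  Romance, Child: 287×447/1072 = 119.673
  SciFi, Adult: 262×625/1072 = 152.752
  SciFi, Child: 262×447/1072 = 109.248
  Biography, Adult: 198×625/1072 = 115.438
  Biography, Child: 198×447/1072 = 82.562
Contributions (O − E)²/E:
  (144 − 189.482)²/189.482 = 10.9172
  (181 − 135.518)²/135.518 = 15.2645
  (81 − 167.327)²/167.327 = 44.5376
  (206 − 119.673)²/119.673 = 62.2726
  (231 − 152.752)²/152.752 = 40.0829
  (31 − 109.248)²/109.248 = 56.0445
  (169 − 115.438)²/115.438 = 24.8522
  (29 − 82.562)²/82.562 = 34.7483
χ² = 10.9172 + 15.2645 + 44.5376 + 62.2726 + 40.0829 + 56.0445 + 24.8522 + 34.7483 = 288.72

288.72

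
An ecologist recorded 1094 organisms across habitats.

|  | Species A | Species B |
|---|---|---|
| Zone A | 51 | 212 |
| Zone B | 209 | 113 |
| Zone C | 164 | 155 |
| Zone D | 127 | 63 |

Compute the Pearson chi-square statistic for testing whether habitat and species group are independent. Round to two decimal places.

Row totals: 263, 322, 319, 190. Column totals: 551, 543. Grand total N = 1094.
Expected counts (row total × column total / N):
  Zone A, Species A: 263×551/1094 = 132.462
  Zone A, Species B: 263×543/1094 = 130.538
  Zone B, Species A: 322×551/1094 = 162.177
  Zone B, Species B: 322×543/1094 = 159.823
  Zone C, Species A: 319×551/1094 = 160.666
  Zone C, Species B: 319×543/1094 = 158.334
  Zone D, Species A: 190×551/1094 = 95.695
  Zone D, Species B: 190×543/1094 = 94.305
Contributions (O − E)²/E:
  (51 − 132.462)²/132.462 = 50.0978
  (212 − 130.538)²/130.538 = 50.8362
  (209 − 162.177)²/162.177 = 13.5185
  (113 − 159.823)²/159.823 = 13.7176
  (164 − 160.666)²/160.666 = 0.0692
  (155 − 158.334)²/158.334 = 0.0702
  (127 − 95.695)²/95.695 = 10.2409
  (63 − 94.305)²/94.305 = 10.3918
χ² = 50.0978 + 50.8362 + 13.5185 + 13.7176 + 0.0692 + 0.0702 + 10.2409 + 10.3918 = 148.94

148.94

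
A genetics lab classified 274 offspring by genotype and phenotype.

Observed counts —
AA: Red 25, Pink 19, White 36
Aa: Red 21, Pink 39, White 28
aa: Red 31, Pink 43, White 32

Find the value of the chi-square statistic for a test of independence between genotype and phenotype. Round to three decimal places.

Row totals: 80, 88, 106. Column totals: 77, 101, 96. Grand total N = 274.
Expected counts (row total × column total / N):
  AA, Red: 80×77/274 = 22.4818
  AA, Pink: 80×101/274 = 29.4891
  AA, White: 80×96/274 = 28.0292
  Aa, Red: 88×77/274 = 24.7299
  Aa, Pink: 88×101/274 = 32.4380
  Aa, White: 88×96/274 = 30.8321
  aa, Red: 106×77/274 = 29.7883
  aa, Pink: 106×101/274 = 39.0730
  aa, White: 106×96/274 = 37.1387
Contributions (O − E)²/E:
  (25 − 22.4818)²/22.4818 = 0.2821
  (19 − 29.4891)²/29.4891 = 3.7309
  (36 − 28.0292)²/28.0292 = 2.2667
  (21 − 24.7299)²/24.7299 = 0.5626
  (39 − 32.4380)²/32.4380 = 1.3275
  (28 − 30.8321)²/30.8321 = 0.2601
  (31 − 29.7883)²/29.7883 = 0.0493
  (43 − 39.0730)²/39.0730 = 0.3947
  (32 − 37.1387)²/37.1387 = 0.7110
χ² = 0.2821 + 3.7309 + 2.2667 + 0.5626 + 1.3275 + 0.2601 + 0.0493 + 0.3947 + 0.7110 = 9.585

9.585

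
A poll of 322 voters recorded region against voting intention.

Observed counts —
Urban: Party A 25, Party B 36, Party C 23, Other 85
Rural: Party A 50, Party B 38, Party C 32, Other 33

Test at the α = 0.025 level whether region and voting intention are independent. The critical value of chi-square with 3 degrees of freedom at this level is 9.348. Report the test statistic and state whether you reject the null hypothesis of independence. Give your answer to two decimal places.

32.06; reject H₀

Row totals: 169, 153. Column totals: 75, 74, 55, 118. Grand total N = 322.
Expected counts (row total × column total / N):
  Urban, Party A: 169×75/322 = 39.363
  Urban, Party B: 169×74/322 = 38.839
  Urban, Party C: 169×55/322 = 28.866
  Urban, Other: 169×118/322 = 61.932
  Rural, Party A: 153×75/322 = 35.637
  Rural, Party B: 153×74/322 = 35.161
  Rural, Party C: 153×55/322 = 26.134
  Rural, Other: 153×118/322 = 56.068
Contributions (O − E)²/E:
  (25 − 39.363)²/39.363 = 5.2409
  (36 − 38.839)²/38.839 = 0.2075
  (23 − 28.866)²/28.866 = 1.1921
  (85 − 61.932)²/61.932 = 8.5922
  (50 − 35.637)²/35.637 = 5.7888
  (38 − 35.161)²/35.161 = 0.2292
  (32 − 26.134)²/26.134 = 1.3167
  (33 − 56.068)²/56.068 = 9.4908
χ² = 5.2409 + 0.2075 + 1.1921 + 8.5922 + 5.7888 + 0.2292 + 1.3167 + 9.4908 = 32.06
df = (2−1)(4−1) = 3. Since 32.06 > 9.348, reject the null hypothesis of independence at α = 0.025.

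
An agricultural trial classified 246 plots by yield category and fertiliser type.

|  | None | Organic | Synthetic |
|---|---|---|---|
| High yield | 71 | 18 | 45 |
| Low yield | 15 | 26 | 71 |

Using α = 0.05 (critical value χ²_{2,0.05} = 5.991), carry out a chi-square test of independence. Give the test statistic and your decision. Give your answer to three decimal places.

Row totals: 134, 112. Column totals: 86, 44, 116. Grand total N = 246.
Expected counts (row total × column total / N):
  High yield, None: 134×86/246 = 46.8455
  High yield, Organic: 134×44/246 = 23.9675
  High yield, Synthetic: 134×116/246 = 63.1870
  Low yield, None: 112×86/246 = 39.1545
  Low yield, Organic: 112×44/246 = 20.0325
  Low yield, Synthetic: 112×116/246 = 52.8130
Contributions (O − E)²/E:
  (71 − 46.8455)²/46.8455 = 12.4546
  (18 − 23.9675)²/23.9675 = 1.4858
  (45 − 63.1870)²/63.1870 = 5.2347
  (15 − 39.1545)²/39.1545 = 14.9010
  (26 − 20.0325)²/20.0325 = 1.7777
  (71 − 52.8130)²/52.8130 = 6.2630
χ² = 12.4546 + 1.4858 + 5.2347 + 14.9010 + 1.7777 + 6.2630 = 42.117
df = (2−1)(3−1) = 2. Since 42.117 > 5.991, reject the null hypothesis of independence at α = 0.05.

42.117; reject H₀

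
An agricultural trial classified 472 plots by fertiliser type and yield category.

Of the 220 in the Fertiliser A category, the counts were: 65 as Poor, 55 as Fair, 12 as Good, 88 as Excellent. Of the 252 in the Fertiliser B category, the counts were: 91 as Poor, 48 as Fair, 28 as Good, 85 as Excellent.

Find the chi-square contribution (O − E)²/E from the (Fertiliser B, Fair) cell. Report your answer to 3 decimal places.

Row total (Fertiliser B) = 252; column total (Fair) = 103; N = 472.
Expected count E = 252 × 103 / 472 = 54.9915.
Contribution = (O − E)²/E = (48 − 54.9915)² / 54.9915 = 0.889.

0.889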